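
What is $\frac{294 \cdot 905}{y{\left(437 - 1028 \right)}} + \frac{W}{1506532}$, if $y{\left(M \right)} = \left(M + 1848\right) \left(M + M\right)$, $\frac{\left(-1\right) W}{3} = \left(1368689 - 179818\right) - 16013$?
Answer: $- \frac{469054061293}{186530506314} \approx -2.5146$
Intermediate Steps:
$W = -3518574$ ($W = - 3 \left(\left(1368689 - 179818\right) - 16013\right) = - 3 \left(1188871 - 16013\right) = \left(-3\right) 1172858 = -3518574$)
$y{\left(M \right)} = 2 M \left(1848 + M\right)$ ($y{\left(M \right)} = \left(1848 + M\right) 2 M = 2 M \left(1848 + M\right)$)
$\frac{294 \cdot 905}{y{\left(437 - 1028 \right)}} + \frac{W}{1506532} = \frac{294 \cdot 905}{2 \left(437 - 1028\right) \left(1848 + \left(437 - 1028\right)\right)} - \frac{3518574}{1506532} = \frac{266070}{2 \left(437 - 1028\right) \left(1848 + \left(437 - 1028\right)\right)} - \frac{1759287}{753266} = \frac{266070}{2 \left(-591\right) \left(1848 - 591\right)} - \frac{1759287}{753266} = \frac{266070}{2 \left(-591\right) 1257} - \frac{1759287}{753266} = \frac{266070}{-1485774} - \frac{1759287}{753266} = 266070 \left(- \frac{1}{1485774}\right) - \frac{1759287}{753266} = - \frac{44345}{247629} - \frac{1759287}{753266} = - \frac{469054061293}{186530506314}$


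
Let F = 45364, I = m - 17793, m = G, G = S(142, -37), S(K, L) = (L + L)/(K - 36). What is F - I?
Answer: 3347358/53 ≈ 63158.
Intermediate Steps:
S(K, L) = 2*L/(-36 + K) (S(K, L) = (2*L)/(-36 + K) = 2*L/(-36 + K))
G = -37/53 (G = 2*(-37)/(-36 + 142) = 2*(-37)/106 = 2*(-37)*(1/106) = -37/53 ≈ -0.69811)
m = -37/53 ≈ -0.69811
I = -943066/53 (I = -37/53 - 17793 = -943066/53 ≈ -17794.)
F - I = 45364 - 1*(-943066/53) = 45364 + 943066/53 = 3347358/53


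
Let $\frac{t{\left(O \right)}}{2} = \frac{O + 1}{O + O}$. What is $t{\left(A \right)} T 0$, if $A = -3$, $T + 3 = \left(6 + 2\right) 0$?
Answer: $0$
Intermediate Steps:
$T = -3$ ($T = -3 + \left(6 + 2\right) 0 = -3 + 8 \cdot 0 = -3 + 0 = -3$)
$t{\left(O \right)} = \frac{1 + O}{O}$ ($t{\left(O \right)} = 2 \frac{O + 1}{O + O} = 2 \frac{1 + O}{2 O} = \frac{1 + O}{O}$)
$t{\left(A \right)} T 0 = \frac{1 - 3}{-3} \left(-3\right) 0 = \left(- \frac{1}{3}\right) \left(-2\right) \left(-3\right) 0 = \frac{2}{3} \left(-3\right) 0 = \left(-2\right) 0 = 0$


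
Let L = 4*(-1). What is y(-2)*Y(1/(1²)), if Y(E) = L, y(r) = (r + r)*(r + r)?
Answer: -64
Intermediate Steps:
L = -4
y(r) = 4*r² (y(r) = (2*r)*(2*r) = 4*r²)
Y(E) = -4
y(-2)*Y(1/(1²)) = (4*(-2)²)*(-4) = (4*4)*(-4) = 16*(-4) = -64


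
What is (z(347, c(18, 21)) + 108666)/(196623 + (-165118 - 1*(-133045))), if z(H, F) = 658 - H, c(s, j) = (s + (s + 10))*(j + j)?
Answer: 108977/164550 ≈ 0.66227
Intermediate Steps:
c(s, j) = 2*j*(10 + 2*s) (c(s, j) = (s + (10 + s))*(2*j) = (10 + 2*s)*(2*j) = 2*j*(10 + 2*s))
(z(347, c(18, 21)) + 108666)/(196623 + (-165118 - 1*(-133045))) = ((658 - 1*347) + 108666)/(196623 + (-165118 - 1*(-133045))) = ((658 - 347) + 108666)/(196623 + (-165118 + 133045)) = (311 + 108666)/(196623 - 32073) = 108977/164550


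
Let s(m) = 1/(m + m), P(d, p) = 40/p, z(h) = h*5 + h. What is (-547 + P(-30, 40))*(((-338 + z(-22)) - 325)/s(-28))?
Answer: -24307920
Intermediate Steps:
z(h) = 6*h (z(h) = 5*h + h = 6*h)
s(m) = 1/(2*m)
(-547 + P(-30, 40))*(((-338 + z(-22)) - 325)/s(-28)) = (-547 + 40/40)*(((-338 + 6*(-22)) - 325)/(((½)/(-28)))) = (-547 + 40*(1/40))*(((-338 - 132) - 325)/(((½)*(-1/28)))) = (-547 + 1)*((-470 - 325)/(-1/56)) = -(-434070)*(-56) = -546*44520 = -24307920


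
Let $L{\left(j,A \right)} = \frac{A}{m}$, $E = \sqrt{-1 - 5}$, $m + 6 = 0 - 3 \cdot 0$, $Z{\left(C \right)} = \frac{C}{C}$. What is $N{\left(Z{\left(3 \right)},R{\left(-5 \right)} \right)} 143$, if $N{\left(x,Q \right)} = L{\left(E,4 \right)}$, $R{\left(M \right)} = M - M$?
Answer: $- \frac{286}{3} \approx -95.333$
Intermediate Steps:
$R{\left(M \right)} = 0$
$Z{\left(C \right)} = 1$
$m = -6$ ($m = -6 + \left(0 - 3 \cdot 0\right) = -6 + \left(0 - 0\right) = -6 + \left(0 + 0\right) = -6 + 0 = -6$)
$E = i \sqrt{6}$ ($E = \sqrt{-6} = i \sqrt{6} \approx 2.4495 i$)
$L{\left(j,A \right)} = - \frac{A}{6}$ ($L{\left(j,A \right)} = \frac{A}{-6} = A \left(- \frac{1}{6}\right) = - \frac{A}{6}$)
$N{\left(x,Q \right)} = - \frac{2}{3}$ ($N{\left(x,Q \right)} = \left(- \frac{1}{6}\right) 4 = - \frac{2}{3}$)
$N{\left(Z{\left(3 \right)},R{\left(-5 \right)} \right)} 143 = \left(- \frac{2}{3}\right) 143 = - \frac{286}{3}$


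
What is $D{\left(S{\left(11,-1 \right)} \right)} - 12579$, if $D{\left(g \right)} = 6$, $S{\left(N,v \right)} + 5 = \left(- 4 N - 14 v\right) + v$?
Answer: $-12573$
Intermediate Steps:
$S{\left(N,v \right)} = -5 - 13 v - 4 N$ ($S{\left(N,v \right)} = -5 + \left(\left(- 4 N - 14 v\right) + v\right) = -5 + \left(\left(- 14 v - 4 N\right) + v\right) = -5 - \left(4 N + 13 v\right) = -5 - 13 v - 4 N$)
$D{\left(S{\left(11,-1 \right)} \right)} - 12579 = 6 - 12579 = -12573$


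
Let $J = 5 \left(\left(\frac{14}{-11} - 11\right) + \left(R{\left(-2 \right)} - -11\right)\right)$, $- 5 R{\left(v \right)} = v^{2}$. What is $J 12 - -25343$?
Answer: $\frac{277405}{11} \approx 25219.0$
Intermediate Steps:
$R{\left(v \right)} = - \frac{v^{2}}{5}$
$J = - \frac{114}{11}$ ($J = 5 \left(\left(\frac{14}{-11} - 11\right) - \left(-11 + \frac{\left(-2\right)^{2}}{5}\right)\right) = 5 \left(\left(14 \left(- \frac{1}{11}\right) - 11\right) + \left(\left(- \frac{1}{5}\right) 4 + 11\right)\right) = 5 \left(\left(- \frac{14}{11} - 11\right) + \left(- \frac{4}{5} + 11\right)\right) = 5 \left(- \frac{135}{11} + \frac{51}{5}\right) = 5 \left(- \frac{114}{55}\right) = - \frac{114}{11} \approx -10.364$)
$J 12 - -25343 = \left(- \frac{114}{11}\right) 12 - -25343 = - \frac{1368}{11} + 25343 = \frac{277405}{11}$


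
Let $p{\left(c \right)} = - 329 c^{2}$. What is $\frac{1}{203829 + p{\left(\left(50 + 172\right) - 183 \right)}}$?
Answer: $- \frac{1}{296580} \approx -3.3718 \cdot 10^{-6}$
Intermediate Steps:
$\frac{1}{203829 + p{\left(\left(50 + 172\right) - 183 \right)}} = \frac{1}{203829 - 329 \left(\left(50 + 172\right) - 183\right)^{2}} = \frac{1}{203829 - 329 \left(222 - 183\right)^{2}} = \frac{1}{203829 - 329 \cdot 39^{2}} = \frac{1}{203829 - 500409} = \frac{1}{-296580} = - \frac{1}{296580}$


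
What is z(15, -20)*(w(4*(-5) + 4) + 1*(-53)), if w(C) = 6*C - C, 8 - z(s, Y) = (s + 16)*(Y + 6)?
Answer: -58786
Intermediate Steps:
z(s, Y) = 8 - (6 + Y)*(16 + s) (z(s, Y) = 8 - (s + 16)*(Y + 6) = 8 - (16 + s)*(6 + Y) = 8 - (6 + Y)*(16 + s))
w(C) = 5*C
z(15, -20)*(w(4*(-5) + 4) + 1*(-53)) = (-88 - 16*(-20) - 6*15 - 1*(-20)*15)*(5*(4*(-5) + 4) + 1*(-53)) = (-88 + 320 - 90 + 300)*(5*(-20 + 4) - 53) = 442*(5*(-16) - 53) = 442*(-80 - 53) = 442*(-133) = -58786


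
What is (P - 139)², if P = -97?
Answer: 55696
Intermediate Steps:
(P - 139)² = (-97 - 139)² = (-236)² = 55696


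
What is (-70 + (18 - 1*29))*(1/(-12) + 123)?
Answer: -39825/4 ≈ -9956.3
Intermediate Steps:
(-70 + (18 - 1*29))*(1/(-12) + 123) = (-70 + (18 - 29))*(-1/12 + 123) = (-70 - 11)*(1475/12) = -81*1475/12 = -39825/4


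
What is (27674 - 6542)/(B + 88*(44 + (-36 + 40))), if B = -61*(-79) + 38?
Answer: 2348/1009 ≈ 2.3271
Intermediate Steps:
B = 4857 (B = 4819 + 38 = 4857)
(27674 - 6542)/(B + 88*(44 + (-36 + 40))) = (27674 - 6542)/(4857 + 88*(44 + (-36 + 40))) = 21132/(4857 + 88*(44 + 4)) = 21132/(4857 + 88*48) = 21132/(4857 + 4224) = 21132/9081 = 21132*(1/9081) = 2348/1009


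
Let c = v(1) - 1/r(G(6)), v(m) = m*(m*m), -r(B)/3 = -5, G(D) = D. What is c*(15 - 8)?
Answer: 98/15 ≈ 6.5333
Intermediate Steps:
r(B) = 15 (r(B) = -3*(-5) = 15)
v(m) = m³ (v(m) = m*m² = m³)
c = 14/15 (c = 1³ - 1/15 = 1 - 1*1/15 = 1 - 1/15 = 14/15 ≈ 0.93333)
c*(15 - 8) = 14*(15 - 8)/15 = (14/15)*7 = 98/15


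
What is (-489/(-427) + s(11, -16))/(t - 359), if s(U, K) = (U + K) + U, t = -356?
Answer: -3051/305305 ≈ -0.0099933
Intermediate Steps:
s(U, K) = K + 2*U (s(U, K) = (K + U) + U = K + 2*U)
(-489/(-427) + s(11, -16))/(t - 359) = (-489/(-427) + (-16 + 2*11))/(-356 - 359) = (-489*(-1/427) + (-16 + 22))/(-715) = (489/427 + 6)*(-1/715) = (3051/427)*(-1/715) = -3051/305305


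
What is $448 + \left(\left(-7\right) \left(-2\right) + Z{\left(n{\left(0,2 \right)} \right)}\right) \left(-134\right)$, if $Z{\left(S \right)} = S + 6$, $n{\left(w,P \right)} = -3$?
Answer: $-1830$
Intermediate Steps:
$Z{\left(S \right)} = 6 + S$
$448 + \left(\left(-7\right) \left(-2\right) + Z{\left(n{\left(0,2 \right)} \right)}\right) \left(-134\right) = 448 + \left(\left(-7\right) \left(-2\right) + \left(6 - 3\right)\right) \left(-134\right) = 448 + \left(14 + 3\right) \left(-134\right) = 448 + 17 \left(-134\right) = 448 - 2278 = -1830$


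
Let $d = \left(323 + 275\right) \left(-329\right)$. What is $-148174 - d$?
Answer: $48568$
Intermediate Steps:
$d = -196742$ ($d = 598 \left(-329\right) = -196742$)
$-148174 - d = -148174 - -196742 = -148174 + 196742 = 48568$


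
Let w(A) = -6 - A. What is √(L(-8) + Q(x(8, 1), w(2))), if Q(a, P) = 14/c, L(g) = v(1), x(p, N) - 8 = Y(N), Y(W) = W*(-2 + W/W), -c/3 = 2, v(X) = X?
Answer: 2*I*√3/3 ≈ 1.1547*I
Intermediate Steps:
c = -6 (c = -3*2 = -6)
Y(W) = -W (Y(W) = W*(-2 + 1) = W*(-1) = -W)
x(p, N) = 8 - N
L(g) = 1
Q(a, P) = -7/3 (Q(a, P) = 14/(-6) = 14*(-⅙) = -7/3)
√(L(-8) + Q(x(8, 1), w(2))) = √(1 - 7/3) = √(-4/3) = 2*I*√3/3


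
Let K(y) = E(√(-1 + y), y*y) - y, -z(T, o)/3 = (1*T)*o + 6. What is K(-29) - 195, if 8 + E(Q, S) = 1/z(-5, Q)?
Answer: -68383/393 - 5*I*√30/2358 ≈ -174.0 - 0.011614*I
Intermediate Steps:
z(T, o) = -18 - 3*T*o (z(T, o) = -3*((1*T)*o + 6) = -3*(T*o + 6) = -3*(6 + T*o) = -18 - 3*T*o)
E(Q, S) = -8 + 1/(-18 + 15*Q) (E(Q, S) = -8 + 1/(-18 - 3*(-5)*Q) = -8 + 1/(-18 + 15*Q))
K(y) = -y + 5*(29 - 24*√(-1 + y))/(3*(-6 + 5*√(-1 + y))) (K(y) = 5*(29 - 24*√(-1 + y))/(3*(-6 + 5*√(-1 + y))) - y = -y + 5*(29 - 24*√(-1 + y))/(3*(-6 + 5*√(-1 + y))))
K(-29) - 195 = (-8 + 1/(-18 + 15*√(-1 - 29)) - 1*(-29)) - 195 = (-8 + 1/(-18 + 15*√(-30)) + 29) - 195 = (-8 + 1/(-18 + 15*(I*√30)) + 29) - 195 = (-8 + 1/(-18 + 15*I*√30) + 29) - 195 = (21 + 1/(-18 + 15*I*√30)) - 195 = -174 + 1/(-18 + 15*I*√30)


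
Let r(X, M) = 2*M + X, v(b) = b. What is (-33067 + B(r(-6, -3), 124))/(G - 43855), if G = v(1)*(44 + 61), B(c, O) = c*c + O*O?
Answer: 17547/43750 ≈ 0.40107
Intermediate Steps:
r(X, M) = X + 2*M
B(c, O) = O² + c² (B(c, O) = c² + O² = O² + c²)
G = 105 (G = 1*(44 + 61) = 1*105 = 105)
(-33067 + B(r(-6, -3), 124))/(G - 43855) = (-33067 + (124² + (-6 + 2*(-3))²))/(105 - 43855) = (-33067 + (15376 + (-6 - 6)²))/(-43750) = (-33067 + (15376 + (-12)²))*(-1/43750) = (-33067 + (15376 + 144))*(-1/43750) = (-33067 + 15520)*(-1/43750) = -17547*(-1/43750) = 17547/43750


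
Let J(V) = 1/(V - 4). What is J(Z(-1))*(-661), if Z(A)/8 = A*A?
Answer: -661/4 ≈ -165.25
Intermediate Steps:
Z(A) = 8*A² (Z(A) = 8*(A*A) = 8*A²)
J(V) = 1/(-4 + V)
J(Z(-1))*(-661) = -661/(-4 + 8*(-1)²) = -661/(-4 + 8*1) = -661/(-4 + 8) = -661/4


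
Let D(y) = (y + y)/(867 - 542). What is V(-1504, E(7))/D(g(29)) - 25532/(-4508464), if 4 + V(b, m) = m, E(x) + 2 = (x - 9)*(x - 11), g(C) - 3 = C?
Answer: 91629239/9016928 ≈ 10.162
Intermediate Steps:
g(C) = 3 + C
E(x) = -2 + (-11 + x)*(-9 + x) (E(x) = -2 + (x - 9)*(x - 11) = -2 + (-9 + x)*(-11 + x) = -2 + (-11 + x)*(-9 + x))
D(y) = 2*y/325 (D(y) = (2*y)/325 = (2*y)*(1/325) = 2*y/325)
V(b, m) = -4 + m
V(-1504, E(7))/D(g(29)) - 25532/(-4508464) = (-4 + (97 + 7² - 20*7))/((2*(3 + 29)/325)) - 25532/(-4508464) = (-4 + (97 + 49 - 140))/(((2/325)*32)) - 25532*(-1/4508464) = (-4 + 6)/(64/325) + 6383/1127116 = 2*(325/64) + 6383/1127116 = 325/32 + 6383/1127116 = 91629239/9016928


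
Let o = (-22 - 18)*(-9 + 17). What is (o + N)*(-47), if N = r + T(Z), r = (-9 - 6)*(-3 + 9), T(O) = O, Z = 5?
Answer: 19035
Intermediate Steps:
r = -90 (r = -15*6 = -90)
N = -85 (N = -90 + 5 = -85)
o = -320 (o = -40*8 = -320)
(o + N)*(-47) = (-320 - 85)*(-47) = -405*(-47) = 19035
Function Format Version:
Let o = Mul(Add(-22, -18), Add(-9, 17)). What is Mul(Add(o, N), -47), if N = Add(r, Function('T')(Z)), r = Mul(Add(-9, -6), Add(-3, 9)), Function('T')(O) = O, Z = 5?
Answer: 19035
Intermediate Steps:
r = -90 (r = Mul(-15, 6) = -90)
N = -85 (N = Add(-90, 5) = -85)
o = -320 (o = Mul(-40, 8) = -320)
Mul(Add(o, N), -47) = Mul(Add(-320, -85), -47) = Mul(-405, -47) = 19035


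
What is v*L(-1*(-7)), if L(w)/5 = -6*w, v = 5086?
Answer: -1068060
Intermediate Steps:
L(w) = -30*w (L(w) = 5*(-6*w) = -30*w)
v*L(-1*(-7)) = 5086*(-(-30)*(-7)) = 5086*(-30*7) = 5086*(-210) = -1068060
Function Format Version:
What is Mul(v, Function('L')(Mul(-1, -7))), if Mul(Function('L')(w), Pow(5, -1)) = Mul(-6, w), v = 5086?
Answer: -1068060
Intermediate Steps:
Function('L')(w) = Mul(-30, w) (Function('L')(w) = Mul(5, Mul(-6, w)) = Mul(-30, w))
Mul(v, Function('L')(Mul(-1, -7))) = Mul(5086, Mul(-30, Mul(-1, -7))) = Mul(5086, Mul(-30, 7)) = Mul(5086, -210) = -1068060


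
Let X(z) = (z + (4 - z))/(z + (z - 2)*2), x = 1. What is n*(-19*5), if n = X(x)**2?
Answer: -1520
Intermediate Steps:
X(z) = 4/(-4 + 3*z) (X(z) = 4/(z + (-2 + z)*2) = 4/(z + (-4 + 2*z)) = 4/(-4 + 3*z))
n = 16 (n = (4/(-4 + 3*1))**2 = (4/(-4 + 3))**2 = (4/(-1))**2 = (4*(-1))**2 = (-4)**2 = 16)
n*(-19*5) = 16*(-19*5) = 16*(-95) = -1520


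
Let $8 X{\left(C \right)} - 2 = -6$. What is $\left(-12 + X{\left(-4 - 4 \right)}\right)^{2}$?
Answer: $\frac{625}{4} \approx 156.25$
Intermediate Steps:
$X{\left(C \right)} = - \frac{1}{2}$ ($X{\left(C \right)} = \frac{1}{4} + \frac{1}{8} \left(-6\right) = \frac{1}{4} - \frac{3}{4} = - \frac{1}{2}$)
$\left(-12 + X{\left(-4 - 4 \right)}\right)^{2} = \left(-12 - \frac{1}{2}\right)^{2} = \left(- \frac{25}{2}\right)^{2} = \frac{625}{4}$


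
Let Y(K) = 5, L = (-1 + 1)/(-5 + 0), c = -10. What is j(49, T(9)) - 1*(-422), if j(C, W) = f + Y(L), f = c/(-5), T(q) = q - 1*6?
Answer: 429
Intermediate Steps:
L = 0 (L = 0/(-5) = 0*(-⅕) = 0)
T(q) = -6 + q (T(q) = q - 6 = -6 + q)
f = 2 (f = -10/(-5) = -10*(-⅕) = 2)
j(C, W) = 7 (j(C, W) = 2 + 5 = 7)
j(49, T(9)) - 1*(-422) = 7 - 1*(-422) = 7 + 422 = 429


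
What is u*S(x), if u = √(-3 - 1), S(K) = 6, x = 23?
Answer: 12*I ≈ 12.0*I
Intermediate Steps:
u = 2*I (u = √(-4) = 2*I ≈ 2.0*I)
u*S(x) = (2*I)*6 = 12*I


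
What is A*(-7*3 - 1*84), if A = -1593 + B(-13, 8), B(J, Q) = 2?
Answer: 167055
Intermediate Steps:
A = -1591 (A = -1593 + 2 = -1591)
A*(-7*3 - 1*84) = -1591*(-7*3 - 1*84) = -1591*(-21 - 84) = -1591*(-105) = 167055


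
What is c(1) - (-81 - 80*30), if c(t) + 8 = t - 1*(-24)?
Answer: 2498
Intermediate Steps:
c(t) = 16 + t (c(t) = -8 + (t - 1*(-24)) = -8 + (t + 24) = -8 + (24 + t) = 16 + t)
c(1) - (-81 - 80*30) = (16 + 1) - (-81 - 80*30) = 17 - (-81 - 2400) = 17 - 1*(-2481) = 17 + 2481 = 2498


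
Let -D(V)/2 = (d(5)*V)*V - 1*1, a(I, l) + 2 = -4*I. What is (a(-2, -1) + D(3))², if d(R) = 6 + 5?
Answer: 36100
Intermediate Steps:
a(I, l) = -2 - 4*I
d(R) = 11
D(V) = 2 - 22*V² (D(V) = -2*((11*V)*V - 1*1) = -2*(11*V² - 1) = -2*(-1 + 11*V²) = 2 - 22*V²)
(a(-2, -1) + D(3))² = ((-2 - 4*(-2)) + (2 - 22*3²))² = ((-2 + 8) + (2 - 22*9))² = (6 + (2 - 198))² = (6 - 196)² = (-190)² = 36100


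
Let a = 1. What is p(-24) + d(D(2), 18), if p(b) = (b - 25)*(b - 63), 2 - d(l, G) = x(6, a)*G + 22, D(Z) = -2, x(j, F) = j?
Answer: 4135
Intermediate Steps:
d(l, G) = -20 - 6*G (d(l, G) = 2 - (6*G + 22) = 2 - (22 + 6*G) = 2 + (-22 - 6*G) = -20 - 6*G)
p(b) = (-63 + b)*(-25 + b) (p(b) = (-25 + b)*(-63 + b) = (-63 + b)*(-25 + b))
p(-24) + d(D(2), 18) = (1575 + (-24)² - 88*(-24)) + (-20 - 6*18) = (1575 + 576 + 2112) + (-20 - 108) = 4263 - 128 = 4135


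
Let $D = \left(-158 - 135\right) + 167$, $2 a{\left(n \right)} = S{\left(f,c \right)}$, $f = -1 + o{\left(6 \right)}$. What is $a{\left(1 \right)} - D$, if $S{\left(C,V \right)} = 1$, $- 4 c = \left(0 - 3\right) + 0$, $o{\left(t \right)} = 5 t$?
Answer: $\frac{253}{2} \approx 126.5$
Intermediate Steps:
$f = 29$ ($f = -1 + 5 \cdot 6 = -1 + 30 = 29$)
$c = \frac{3}{4}$ ($c = - \frac{\left(0 - 3\right) + 0}{4} = - \frac{-3 + 0}{4} = \left(- \frac{1}{4}\right) \left(-3\right) = \frac{3}{4} \approx 0.75$)
$a{\left(n \right)} = \frac{1}{2}$ ($a{\left(n \right)} = \frac{1}{2} \cdot 1 = \frac{1}{2}$)
$D = -126$ ($D = -293 + 167 = -126$)
$a{\left(1 \right)} - D = \frac{1}{2} - -126 = \frac{1}{2} + 126 = \frac{253}{2}$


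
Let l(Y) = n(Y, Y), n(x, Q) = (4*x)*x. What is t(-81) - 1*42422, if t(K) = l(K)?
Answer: -16178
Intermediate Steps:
n(x, Q) = 4*x**2
l(Y) = 4*Y**2
t(K) = 4*K**2
t(-81) - 1*42422 = 4*(-81)**2 - 1*42422 = 4*6561 - 42422 = 26244 - 42422 = -16178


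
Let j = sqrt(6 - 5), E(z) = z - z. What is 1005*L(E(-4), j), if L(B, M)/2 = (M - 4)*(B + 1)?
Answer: -6030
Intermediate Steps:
E(z) = 0
j = 1 (j = sqrt(1) = 1)
L(B, M) = 2*(1 + B)*(-4 + M) (L(B, M) = 2*((M - 4)*(B + 1)) = 2*((-4 + M)*(1 + B)) = 2*((1 + B)*(-4 + M)) = 2*(1 + B)*(-4 + M))
1005*L(E(-4), j) = 1005*(-8 - 8*0 + 2*1 + 2*0*1) = 1005*(-8 + 0 + 2 + 0) = 1005*(-6) = -6030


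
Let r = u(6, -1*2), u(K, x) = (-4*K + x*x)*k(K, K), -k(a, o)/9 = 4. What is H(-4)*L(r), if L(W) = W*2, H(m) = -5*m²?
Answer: -115200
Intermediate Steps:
k(a, o) = -36 (k(a, o) = -9*4 = -36)
u(K, x) = -36*x² + 144*K (u(K, x) = (-4*K + x*x)*(-36) = (-4*K + x²)*(-36) = (x² - 4*K)*(-36) = -36*x² + 144*K)
r = 720 (r = -36*(-1*2)² + 144*6 = -36*(-2)² + 864 = -36*4 + 864 = -144 + 864 = 720)
L(W) = 2*W
H(-4)*L(r) = (-5*(-4)²)*(2*720) = -5*16*1440 = -80*1440 = -115200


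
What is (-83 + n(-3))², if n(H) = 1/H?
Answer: 62500/9 ≈ 6944.4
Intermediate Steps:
(-83 + n(-3))² = (-83 + 1/(-3))² = (-83 - ⅓)² = (-250/3)² = 62500/9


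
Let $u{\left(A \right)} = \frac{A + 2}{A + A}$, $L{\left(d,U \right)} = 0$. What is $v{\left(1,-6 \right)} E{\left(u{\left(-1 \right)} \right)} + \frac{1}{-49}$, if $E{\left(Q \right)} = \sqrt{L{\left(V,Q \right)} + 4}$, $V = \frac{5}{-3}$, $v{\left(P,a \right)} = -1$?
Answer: $- \frac{99}{49} \approx -2.0204$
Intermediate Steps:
$V = - \frac{5}{3}$ ($V = 5 \left(- \frac{1}{3}\right) = - \frac{5}{3} \approx -1.6667$)
$u{\left(A \right)} = \frac{2 + A}{2 A}$
$E{\left(Q \right)} = 2$ ($E{\left(Q \right)} = \sqrt{0 + 4} = \sqrt{4} = 2$)
$v{\left(1,-6 \right)} E{\left(u{\left(-1 \right)} \right)} + \frac{1}{-49} = \left(-1\right) 2 + \frac{1}{-49} = -2 - \frac{1}{49} = - \frac{99}{49}$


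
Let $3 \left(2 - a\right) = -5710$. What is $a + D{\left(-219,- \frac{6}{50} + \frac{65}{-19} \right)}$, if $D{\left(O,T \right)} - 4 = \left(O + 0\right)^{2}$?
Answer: $\frac{149611}{3} \approx 49870.0$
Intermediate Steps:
$D{\left(O,T \right)} = 4 + O^{2}$ ($D{\left(O,T \right)} = 4 + \left(O + 0\right)^{2} = 4 + O^{2}$)
$a = \frac{5716}{3}$ ($a = 2 - - \frac{5710}{3} = 2 + \frac{5710}{3} = \frac{5716}{3} \approx 1905.3$)
$a + D{\left(-219,- \frac{6}{50} + \frac{65}{-19} \right)} = \frac{5716}{3} + \left(4 + \left(-219\right)^{2}\right) = \frac{5716}{3} + \left(4 + 47961\right) = \frac{5716}{3} + 47965 = \frac{149611}{3}$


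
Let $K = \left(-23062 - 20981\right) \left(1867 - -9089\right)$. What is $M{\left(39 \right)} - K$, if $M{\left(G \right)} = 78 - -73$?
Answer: $482535259$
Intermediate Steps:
$M{\left(G \right)} = 151$ ($M{\left(G \right)} = 78 + 73 = 151$)
$K = -482535108$ ($K = - 44043 \left(1867 + 9089\right) = \left(-44043\right) 10956 = -482535108$)
$M{\left(39 \right)} - K = 151 - -482535108 = 151 + 482535108 = 482535259$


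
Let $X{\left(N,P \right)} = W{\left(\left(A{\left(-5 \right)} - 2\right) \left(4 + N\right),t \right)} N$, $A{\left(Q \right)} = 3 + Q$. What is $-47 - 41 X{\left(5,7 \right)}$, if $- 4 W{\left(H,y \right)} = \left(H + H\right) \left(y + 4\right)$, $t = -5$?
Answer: $3643$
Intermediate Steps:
$W{\left(H,y \right)} = - \frac{H \left(4 + y\right)}{2}$ ($W{\left(H,y \right)} = - \frac{\left(H + H\right) \left(y + 4\right)}{4} = - \frac{2 H \left(4 + y\right)}{4} = - \frac{H \left(4 + y\right)}{2}$)
$X{\left(N,P \right)} = N \left(-8 - 2 N\right)$ ($X{\left(N,P \right)} = - \frac{\left(\left(3 - 5\right) - 2\right) \left(4 + N\right) \left(4 - 5\right)}{2} N = \left(- \frac{1}{2}\right) \left(-2 - 2\right) \left(4 + N\right) \left(-1\right) N = \left(- \frac{1}{2}\right) \left(- 4 \left(4 + N\right)\right) \left(-1\right) N = \left(- \frac{1}{2}\right) \left(-16 - 4 N\right) \left(-1\right) N = \left(-8 - 2 N\right) N = N \left(-8 - 2 N\right)$)
$-47 - 41 X{\left(5,7 \right)} = -47 - 41 \left(\left(-2\right) 5 \left(4 + 5\right)\right) = -47 - 41 \left(\left(-2\right) 5 \cdot 9\right) = -47 - -3690 = -47 + 3690 = 3643$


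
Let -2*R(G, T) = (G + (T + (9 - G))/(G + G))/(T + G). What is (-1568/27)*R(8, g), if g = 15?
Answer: 784/69 ≈ 11.362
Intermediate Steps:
R(G, T) = -(G + (9 + T - G)/(2*G))/(2*(G + T)) (R(G, T) = -(G + (T + (9 - G))/(G + G))/(2*(T + G)) = -(G + (9 + T - G)/((2*G)))/(2*(G + T)) = -(G + (9 + T - G)*(1/(2*G)))/(2*(G + T)) = -(G + (9 + T - G)/(2*G))/(2*(G + T)))
(-1568/27)*R(8, g) = (-1568/27)*((¼)*(-9 + 8 - 1*15 - 2*8²)/(8*(8 + 15))) = (-1568/27)*((¼)*(⅛)*(-9 + 8 - 15 - 2*64)/23) = (-98*16/27)*((¼)*(⅛)*(1/23)*(-9 + 8 - 15 - 128)) = -392*(-144)/(27*8*23) = -1568/27*(-9/46) = 784/69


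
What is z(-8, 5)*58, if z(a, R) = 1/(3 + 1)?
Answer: 29/2 ≈ 14.500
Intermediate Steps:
z(a, R) = ¼ (z(a, R) = 1/4 = ¼)
z(-8, 5)*58 = (¼)*58 = 29/2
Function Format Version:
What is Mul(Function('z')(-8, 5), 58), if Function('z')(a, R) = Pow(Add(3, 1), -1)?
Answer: Rational(29, 2) ≈ 14.500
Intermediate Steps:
Function('z')(a, R) = Rational(1, 4) (Function('z')(a, R) = Pow(4, -1) = Rational(1, 4))
Mul(Function('z')(-8, 5), 58) = Mul(Rational(1, 4), 58) = Rational(29, 2)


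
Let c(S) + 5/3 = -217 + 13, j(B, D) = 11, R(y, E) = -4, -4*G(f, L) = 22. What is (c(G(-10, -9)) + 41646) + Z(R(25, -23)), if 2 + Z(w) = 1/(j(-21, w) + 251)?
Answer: 32570533/786 ≈ 41438.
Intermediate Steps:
G(f, L) = -11/2 (G(f, L) = -¼*22 = -11/2)
c(S) = -617/3 (c(S) = -5/3 + (-217 + 13) = -5/3 - 204 = -617/3)
Z(w) = -523/262 (Z(w) = -2 + 1/(11 + 251) = -2 + 1/262 = -523/262)
(c(G(-10, -9)) + 41646) + Z(R(25, -23)) = (-617/3 + 41646) - 523/262 = 124321/3 - 523/262 = 32570533/786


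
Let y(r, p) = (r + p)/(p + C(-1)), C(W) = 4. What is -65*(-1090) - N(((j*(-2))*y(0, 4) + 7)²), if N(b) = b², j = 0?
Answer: 68449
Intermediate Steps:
y(r, p) = (p + r)/(4 + p) (y(r, p) = (r + p)/(p + 4) = (p + r)/(4 + p))
-65*(-1090) - N(((j*(-2))*y(0, 4) + 7)²) = -65*(-1090) - (((0*(-2))*((4 + 0)/(4 + 4)) + 7)²)² = 70850 - ((0*(4/8) + 7)²)² = 70850 - ((0*((⅛)*4) + 7)²)² = 70850 - ((0*(½) + 7)²)² = 70850 - ((0 + 7)²)² = 70850 - (7²)² = 70850 - 1*49² = 70850 - 1*2401 = 70850 - 2401 = 68449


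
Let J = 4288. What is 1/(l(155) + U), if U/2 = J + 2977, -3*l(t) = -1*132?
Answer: 1/14574 ≈ 6.8615e-5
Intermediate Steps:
l(t) = 44 (l(t) = -(-1)*132/3 = -1/3*(-132) = 44)
U = 14530 (U = 2*(4288 + 2977) = 2*7265 = 14530)
1/(l(155) + U) = 1/(44 + 14530) = 1/14574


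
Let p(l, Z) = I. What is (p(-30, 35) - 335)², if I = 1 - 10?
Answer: 118336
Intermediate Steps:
I = -9
p(l, Z) = -9
(p(-30, 35) - 335)² = (-9 - 335)² = (-344)² = 118336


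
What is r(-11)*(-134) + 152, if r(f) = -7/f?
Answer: 734/11 ≈ 66.727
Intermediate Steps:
r(-11)*(-134) + 152 = -7/(-11)*(-134) + 152 = -7*(-1/11)*(-134) + 152 = (7/11)*(-134) + 152 = -938/11 + 152 = 734/11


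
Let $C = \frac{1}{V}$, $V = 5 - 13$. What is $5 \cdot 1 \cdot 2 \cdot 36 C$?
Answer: $-45$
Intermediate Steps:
$V = -8$
$C = - \frac{1}{8}$ ($C = \frac{1}{-8} = - \frac{1}{8} \approx -0.125$)
$5 \cdot 1 \cdot 2 \cdot 36 C = 5 \cdot 1 \cdot 2 \cdot 36 \left(- \frac{1}{8}\right) = 5 \cdot 2 \cdot 36 \left(- \frac{1}{8}\right) = 10 \cdot 36 \left(- \frac{1}{8}\right) = 360 \left(- \frac{1}{8}\right) = -45$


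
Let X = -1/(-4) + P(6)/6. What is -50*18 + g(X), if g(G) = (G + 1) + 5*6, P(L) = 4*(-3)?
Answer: -3483/4 ≈ -870.75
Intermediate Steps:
P(L) = -12
X = -7/4 (X = -1/(-4) - 12/6 = -1*(-1/4) - 12*1/6 = 1/4 - 2 = -7/4 ≈ -1.7500)
g(G) = 31 + G (g(G) = (1 + G) + 30 = 31 + G)
-50*18 + g(X) = -50*18 + (31 - 7/4) = -900 + 117/4 = -3483/4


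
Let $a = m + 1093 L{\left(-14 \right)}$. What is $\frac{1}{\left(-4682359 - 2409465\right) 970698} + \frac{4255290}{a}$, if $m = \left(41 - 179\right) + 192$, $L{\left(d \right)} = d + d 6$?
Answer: $- \frac{27635376224886869}{695285956688352} \approx -39.747$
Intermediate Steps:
$L{\left(d \right)} = 7 d$ ($L{\left(d \right)} = d + 6 d = 7 d$)
$m = 54$ ($m = -138 + 192 = 54$)
$a = -107060$ ($a = 54 + 1093 \cdot 7 \left(-14\right) = 54 + 1093 \left(-98\right) = 54 - 107114 = -107060$)
$\frac{1}{\left(-4682359 - 2409465\right) 970698} + \frac{4255290}{a} = \frac{1}{\left(-4682359 - 2409465\right) 970698} + \frac{4255290}{-107060} = \frac{1}{-7091824} \cdot \frac{1}{970698} + 4255290 \left(- \frac{1}{107060}\right) = \left(- \frac{1}{7091824}\right) \frac{1}{970698} - \frac{425529}{10706} = - \frac{1}{6884019373152} - \frac{425529}{10706} = - \frac{27635376224886869}{695285956688352}$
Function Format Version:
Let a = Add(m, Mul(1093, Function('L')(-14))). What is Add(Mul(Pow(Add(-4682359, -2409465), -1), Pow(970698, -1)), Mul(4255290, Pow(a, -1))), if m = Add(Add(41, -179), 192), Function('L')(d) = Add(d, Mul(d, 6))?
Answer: Rational(-27635376224886869, 695285956688352) ≈ -39.747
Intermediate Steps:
Function('L')(d) = Mul(7, d) (Function('L')(d) = Add(d, Mul(6, d)) = Mul(7, d))
m = 54 (m = Add(-138, 192) = 54)
a = -107060 (a = Add(54, Mul(1093, Mul(7, -14))) = Add(54, Mul(1093, -98)) = Add(54, -107114) = -107060)
Add(Mul(Pow(Add(-4682359, -2409465), -1), Pow(970698, -1)), Mul(4255290, Pow(a, -1))) = Add(Mul(Pow(Add(-4682359, -2409465), -1), Pow(970698, -1)), Mul(4255290, Pow(-107060, -1))) = Add(Mul(Pow(-7091824, -1), Rational(1, 970698)), Mul(4255290, Rational(-1, 107060))) = Add(Mul(Rational(-1, 7091824), Rational(1, 970698)), Rational(-425529, 10706)) = Add(Rational(-1, 6884019373152), Rational(-425529, 10706)) = Rational(-27635376224886869, 695285956688352)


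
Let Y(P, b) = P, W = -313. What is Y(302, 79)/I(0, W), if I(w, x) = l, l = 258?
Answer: 151/129 ≈ 1.1705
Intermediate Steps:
I(w, x) = 258
Y(302, 79)/I(0, W) = 302/258 = 302*(1/258) = 151/129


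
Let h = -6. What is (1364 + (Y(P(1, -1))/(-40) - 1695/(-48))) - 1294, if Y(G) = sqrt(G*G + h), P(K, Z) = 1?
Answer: 1685/16 - I*sqrt(5)/40 ≈ 105.31 - 0.055902*I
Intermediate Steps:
Y(G) = sqrt(-6 + G**2) (Y(G) = sqrt(G*G - 6) = sqrt(G**2 - 6) = sqrt(-6 + G**2))
(1364 + (Y(P(1, -1))/(-40) - 1695/(-48))) - 1294 = (1364 + (sqrt(-6 + 1**2)/(-40) - 1695/(-48))) - 1294 = (1364 + (sqrt(-6 + 1)*(-1/40) - 1695*(-1/48))) - 1294 = (1364 + (sqrt(-5)*(-1/40) + 565/16)) - 1294 = (1364 + ((I*sqrt(5))*(-1/40) + 565/16)) - 1294 = (1364 + (-I*sqrt(5)/40 + 565/16)) - 1294 = (1364 + (565/16 - I*sqrt(5)/40)) - 1294 = (22389/16 - I*sqrt(5)/40) - 1294 = 1685/16 - I*sqrt(5)/40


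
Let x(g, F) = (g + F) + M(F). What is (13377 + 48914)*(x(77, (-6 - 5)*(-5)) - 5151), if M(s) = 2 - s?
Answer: -315939952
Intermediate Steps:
x(g, F) = 2 + g (x(g, F) = (g + F) + (2 - F) = (F + g) + (2 - F) = 2 + g)
(13377 + 48914)*(x(77, (-6 - 5)*(-5)) - 5151) = (13377 + 48914)*((2 + 77) - 5151) = 62291*(79 - 5151) = 62291*(-5072) = -315939952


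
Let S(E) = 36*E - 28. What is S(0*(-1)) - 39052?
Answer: -39080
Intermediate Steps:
S(E) = -28 + 36*E
S(0*(-1)) - 39052 = (-28 + 36*(0*(-1))) - 39052 = (-28 + 36*0) - 39052 = (-28 + 0) - 39052 = -28 - 39052 = -39080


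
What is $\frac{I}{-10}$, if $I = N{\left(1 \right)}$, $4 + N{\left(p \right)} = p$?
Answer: $\frac{3}{10} \approx 0.3$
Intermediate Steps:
$N{\left(p \right)} = -4 + p$
$I = -3$ ($I = -4 + 1 = -3$)
$\frac{I}{-10} = \frac{1}{-10} \left(-3\right) = \left(- \frac{1}{10}\right) \left(-3\right) = \frac{3}{10}$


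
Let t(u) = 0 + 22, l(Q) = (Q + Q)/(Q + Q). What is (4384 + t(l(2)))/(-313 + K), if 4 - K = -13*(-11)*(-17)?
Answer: 2203/1061 ≈ 2.0763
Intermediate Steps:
l(Q) = 1 (l(Q) = (2*Q)/((2*Q)) = (2*Q)*(1/(2*Q)) = 1)
t(u) = 22
K = 2435 (K = 4 - (-13*(-11))*(-17) = 4 - 143*(-17) = 4 - 1*(-2431) = 4 + 2431 = 2435)
(4384 + t(l(2)))/(-313 + K) = (4384 + 22)/(-313 + 2435) = 4406/2122 = 4406*(1/2122) = 2203/1061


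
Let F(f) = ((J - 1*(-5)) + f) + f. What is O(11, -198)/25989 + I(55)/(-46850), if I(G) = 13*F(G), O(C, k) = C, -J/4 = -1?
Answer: -39689633/1217584650 ≈ -0.032597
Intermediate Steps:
J = 4 (J = -4*(-1) = 4)
F(f) = 9 + 2*f (F(f) = ((4 - 1*(-5)) + f) + f = ((4 + 5) + f) + f = (9 + f) + f = 9 + 2*f)
I(G) = 117 + 26*G (I(G) = 13*(9 + 2*G) = 117 + 26*G)
O(11, -198)/25989 + I(55)/(-46850) = 11/25989 + (117 + 26*55)/(-46850) = 11*(1/25989) + (117 + 1430)*(-1/46850) = 11/25989 + 1547*(-1/46850) = 11/25989 - 1547/46850 = -39689633/1217584650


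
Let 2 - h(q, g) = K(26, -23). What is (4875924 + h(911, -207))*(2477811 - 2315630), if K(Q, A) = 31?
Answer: 790777526995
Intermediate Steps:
h(q, g) = -29 (h(q, g) = 2 - 1*31 = 2 - 31 = -29)
(4875924 + h(911, -207))*(2477811 - 2315630) = (4875924 - 29)*(2477811 - 2315630) = 4875895*162181 = 790777526995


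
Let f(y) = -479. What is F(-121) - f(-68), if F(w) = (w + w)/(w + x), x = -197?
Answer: 76282/159 ≈ 479.76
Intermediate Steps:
F(w) = 2*w/(-197 + w) (F(w) = (w + w)/(w - 197) = (2*w)/(-197 + w) = 2*w/(-197 + w))
F(-121) - f(-68) = 2*(-121)/(-197 - 121) - 1*(-479) = 2*(-121)/(-318) + 479 = 2*(-121)*(-1/318) + 479 = 121/159 + 479 = 76282/159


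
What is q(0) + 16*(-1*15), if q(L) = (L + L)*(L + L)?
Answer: -240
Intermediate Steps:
q(L) = 4*L**2 (q(L) = (2*L)*(2*L) = 4*L**2)
q(0) + 16*(-1*15) = 4*0**2 + 16*(-1*15) = 4*0 + 16*(-15) = 0 - 240 = -240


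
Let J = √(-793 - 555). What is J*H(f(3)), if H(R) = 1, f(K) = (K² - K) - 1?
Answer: 2*I*√337 ≈ 36.715*I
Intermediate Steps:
f(K) = -1 + K² - K
J = 2*I*√337 (J = √(-1348) = 2*I*√337 ≈ 36.715*I)
J*H(f(3)) = (2*I*√337)*1 = 2*I*√337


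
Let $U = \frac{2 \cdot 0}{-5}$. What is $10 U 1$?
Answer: $0$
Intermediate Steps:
$U = 0$ ($U = 0 \left(- \frac{1}{5}\right) = 0$)
$10 U 1 = 10 \cdot 0 \cdot 1 = 0 \cdot 1 = 0$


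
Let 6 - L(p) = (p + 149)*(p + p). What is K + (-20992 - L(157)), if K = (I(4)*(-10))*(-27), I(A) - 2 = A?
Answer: 76706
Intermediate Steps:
L(p) = 6 - 2*p*(149 + p) (L(p) = 6 - (p + 149)*(p + p) = 6 - (149 + p)*2*p = 6 - 2*p*(149 + p))
I(A) = 2 + A
K = 1620 (K = ((2 + 4)*(-10))*(-27) = (6*(-10))*(-27) = -60*(-27) = 1620)
K + (-20992 - L(157)) = 1620 + (-20992 - (6 - 298*157 - 2*157**2)) = 1620 + (-20992 - (6 - 46786 - 2*24649)) = 1620 + (-20992 - (6 - 46786 - 49298)) = 1620 + (-20992 - 1*(-96078)) = 1620 + (-20992 + 96078) = 1620 + 75086 = 76706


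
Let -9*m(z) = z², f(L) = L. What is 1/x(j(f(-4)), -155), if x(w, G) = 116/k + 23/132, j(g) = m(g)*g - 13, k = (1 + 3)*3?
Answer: 44/433 ≈ 0.10162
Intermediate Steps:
k = 12 (k = 4*3 = 12)
m(z) = -z²/9
j(g) = -13 - g³/9 (j(g) = (-g²/9)*g - 13 = -g³/9 - 13 = -13 - g³/9)
x(w, G) = 433/44 (x(w, G) = 116/12 + 23/132 = 116*(1/12) + 23*(1/132) = 29/3 + 23/132 = 433/44)
1/x(j(f(-4)), -155) = 1/(433/44) = 44/433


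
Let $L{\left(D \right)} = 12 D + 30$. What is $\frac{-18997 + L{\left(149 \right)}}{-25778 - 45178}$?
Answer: $\frac{17179}{70956} \approx 0.24211$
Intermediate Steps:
$L{\left(D \right)} = 30 + 12 D$
$\frac{-18997 + L{\left(149 \right)}}{-25778 - 45178} = \frac{-18997 + \left(30 + 12 \cdot 149\right)}{-25778 - 45178} = \frac{-18997 + \left(30 + 1788\right)}{-70956} = \left(-18997 + 1818\right) \left(- \frac{1}{70956}\right) = \left(-17179\right) \left(- \frac{1}{70956}\right) = \frac{17179}{70956}$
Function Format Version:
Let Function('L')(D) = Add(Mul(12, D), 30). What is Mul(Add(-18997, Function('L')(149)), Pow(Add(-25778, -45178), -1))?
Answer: Rational(17179, 70956) ≈ 0.24211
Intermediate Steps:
Function('L')(D) = Add(30, Mul(12, D))
Mul(Add(-18997, Function('L')(149)), Pow(Add(-25778, -45178), -1)) = Mul(Add(-18997, Add(30, Mul(12, 149))), Pow(Add(-25778, -45178), -1)) = Mul(Add(-18997, Add(30, 1788)), Pow(-70956, -1)) = Mul(Add(-18997, 1818), Rational(-1, 70956)) = Mul(-17179, Rational(-1, 70956)) = Rational(17179, 70956)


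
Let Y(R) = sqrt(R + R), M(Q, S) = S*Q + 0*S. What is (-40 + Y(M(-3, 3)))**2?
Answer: 1582 - 240*I*sqrt(2) ≈ 1582.0 - 339.41*I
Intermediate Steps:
M(Q, S) = Q*S (M(Q, S) = Q*S + 0 = Q*S)
Y(R) = sqrt(2)*sqrt(R) (Y(R) = sqrt(2*R) = sqrt(2)*sqrt(R))
(-40 + Y(M(-3, 3)))**2 = (-40 + sqrt(2)*sqrt(-3*3))**2 = (-40 + sqrt(2)*sqrt(-9))**2 = (-40 + sqrt(2)*(3*I))**2 = (-40 + 3*I*sqrt(2))**2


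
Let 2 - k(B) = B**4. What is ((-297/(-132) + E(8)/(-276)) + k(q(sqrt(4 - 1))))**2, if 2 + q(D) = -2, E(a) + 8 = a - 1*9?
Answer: 134073241/2116 ≈ 63362.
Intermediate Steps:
E(a) = -17 + a (E(a) = -8 + (a - 1*9) = -8 + (a - 9) = -8 + (-9 + a) = -17 + a)
q(D) = -4 (q(D) = -2 - 2 = -4)
k(B) = 2 - B**4
((-297/(-132) + E(8)/(-276)) + k(q(sqrt(4 - 1))))**2 = ((-297/(-132) + (-17 + 8)/(-276)) + (2 - 1*(-4)**4))**2 = ((-297*(-1/132) - 9*(-1/276)) + (2 - 1*256))**2 = ((9/4 + 3/92) + (2 - 256))**2 = (105/46 - 254)**2 = (-11579/46)**2 = 134073241/2116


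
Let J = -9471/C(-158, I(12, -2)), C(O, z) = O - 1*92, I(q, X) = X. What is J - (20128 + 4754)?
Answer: -6211029/250 ≈ -24844.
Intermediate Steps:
C(O, z) = -92 + O (C(O, z) = O - 92 = -92 + O)
J = 9471/250 (J = -9471/(-92 - 158) = -9471/(-250) = -9471*(-1/250) = 9471/250 ≈ 37.884)
J - (20128 + 4754) = 9471/250 - (20128 + 4754) = 9471/250 - 1*24882 = 9471/250 - 24882 = -6211029/250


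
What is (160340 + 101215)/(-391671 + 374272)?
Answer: -261555/17399 ≈ -15.033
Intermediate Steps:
(160340 + 101215)/(-391671 + 374272) = 261555/(-17399) = 261555*(-1/17399) = -261555/17399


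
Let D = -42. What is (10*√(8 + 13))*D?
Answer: -420*√21 ≈ -1924.7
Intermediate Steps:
(10*√(8 + 13))*D = (10*√(8 + 13))*(-42) = (10*√21)*(-42) = -420*√21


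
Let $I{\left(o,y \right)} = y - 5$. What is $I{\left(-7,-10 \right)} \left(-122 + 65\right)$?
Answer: $855$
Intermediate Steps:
$I{\left(o,y \right)} = -5 + y$
$I{\left(-7,-10 \right)} \left(-122 + 65\right) = \left(-5 - 10\right) \left(-122 + 65\right) = \left(-15\right) \left(-57\right) = 855$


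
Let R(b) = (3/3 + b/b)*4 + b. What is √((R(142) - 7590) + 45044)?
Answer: 2*√9401 ≈ 193.92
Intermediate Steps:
R(b) = 8 + b (R(b) = (3*(⅓) + 1)*4 + b = (1 + 1)*4 + b = 2*4 + b = 8 + b)
√((R(142) - 7590) + 45044) = √(((8 + 142) - 7590) + 45044) = √((150 - 7590) + 45044) = √(-7440 + 45044) = √37604 = 2*√9401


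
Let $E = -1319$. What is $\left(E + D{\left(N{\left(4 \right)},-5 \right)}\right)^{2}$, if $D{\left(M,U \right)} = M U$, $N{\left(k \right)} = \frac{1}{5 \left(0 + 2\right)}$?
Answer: $\frac{6964321}{4} \approx 1.7411 \cdot 10^{6}$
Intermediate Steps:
$N{\left(k \right)} = \frac{1}{10}$ ($N{\left(k \right)} = \frac{1}{5 \cdot 2} = \frac{1}{10}$)
$\left(E + D{\left(N{\left(4 \right)},-5 \right)}\right)^{2} = \left(-1319 + \frac{1}{10} \left(-5\right)\right)^{2} = \left(-1319 - \frac{1}{2}\right)^{2} = \left(- \frac{2639}{2}\right)^{2} = \frac{6964321}{4}$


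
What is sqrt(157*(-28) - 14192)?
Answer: 2*I*sqrt(4647) ≈ 136.34*I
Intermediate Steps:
sqrt(157*(-28) - 14192) = sqrt(-4396 - 14192) = sqrt(-18588) = 2*I*sqrt(4647)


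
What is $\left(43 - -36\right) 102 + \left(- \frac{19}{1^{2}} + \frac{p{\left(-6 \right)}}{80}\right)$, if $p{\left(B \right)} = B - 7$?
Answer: $\frac{643107}{80} \approx 8038.8$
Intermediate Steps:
$p{\left(B \right)} = -7 + B$
$\left(43 - -36\right) 102 + \left(- \frac{19}{1^{2}} + \frac{p{\left(-6 \right)}}{80}\right) = \left(43 - -36\right) 102 + \left(- \frac{19}{1^{2}} + \frac{-7 - 6}{80}\right) = \left(43 + 36\right) 102 - \left(\frac{13}{80} + \frac{19}{1}\right) = 79 \cdot 102 - \frac{1533}{80} = 8058 - \frac{1533}{80} = \frac{643107}{80}$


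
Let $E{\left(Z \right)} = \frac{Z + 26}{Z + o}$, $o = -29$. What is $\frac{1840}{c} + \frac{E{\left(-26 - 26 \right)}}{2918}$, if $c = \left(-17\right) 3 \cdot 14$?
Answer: $- \frac{36240013}{14063301} \approx -2.5769$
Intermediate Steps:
$c = -714$ ($c = \left(-51\right) 14 = -714$)
$E{\left(Z \right)} = \frac{26 + Z}{-29 + Z}$ ($E{\left(Z \right)} = \frac{Z + 26}{Z - 29} = \frac{26 + Z}{-29 + Z}$)
$\frac{1840}{c} + \frac{E{\left(-26 - 26 \right)}}{2918} = \frac{1840}{-714} + \frac{\frac{1}{-29 - 52} \left(26 - 52\right)}{2918} = 1840 \left(- \frac{1}{714}\right) + \frac{26 - 52}{-29 - 52} \cdot \frac{1}{2918} = - \frac{920}{357} + \frac{26 - 52}{-29 - 52} \cdot \frac{1}{2918} = - \frac{920}{357} + \frac{1}{-81} \left(-26\right) \frac{1}{2918} = - \frac{920}{357} + \left(- \frac{1}{81}\right) \left(-26\right) \frac{1}{2918} = - \frac{920}{357} + \frac{26}{81} \cdot \frac{1}{2918} = - \frac{920}{357} + \frac{13}{118179} = - \frac{36240013}{14063301}$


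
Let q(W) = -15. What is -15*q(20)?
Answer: 225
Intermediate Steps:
-15*q(20) = -15*(-15) = 225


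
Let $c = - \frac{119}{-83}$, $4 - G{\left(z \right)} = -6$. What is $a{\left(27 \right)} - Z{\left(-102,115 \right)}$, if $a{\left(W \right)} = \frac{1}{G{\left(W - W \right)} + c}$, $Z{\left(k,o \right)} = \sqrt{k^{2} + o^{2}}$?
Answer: $\frac{83}{949} - \sqrt{23629} \approx -153.63$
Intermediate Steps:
$G{\left(z \right)} = 10$ ($G{\left(z \right)} = 4 - -6 = 4 + 6 = 10$)
$c = \frac{119}{83}$ ($c = \left(-119\right) \left(- \frac{1}{83}\right) = \frac{119}{83} \approx 1.4337$)
$a{\left(W \right)} = \frac{83}{949}$ ($a{\left(W \right)} = \frac{1}{10 + \frac{119}{83}} = \frac{1}{\frac{949}{83}} = \frac{83}{949}$)
$a{\left(27 \right)} - Z{\left(-102,115 \right)} = \frac{83}{949} - \sqrt{\left(-102\right)^{2} + 115^{2}} = \frac{83}{949} - \sqrt{10404 + 13225} = \frac{83}{949} - \sqrt{23629}$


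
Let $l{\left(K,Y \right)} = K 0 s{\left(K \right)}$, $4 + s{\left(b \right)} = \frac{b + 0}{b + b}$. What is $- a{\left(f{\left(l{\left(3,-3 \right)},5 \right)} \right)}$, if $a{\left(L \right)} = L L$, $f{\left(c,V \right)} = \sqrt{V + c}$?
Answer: $-5$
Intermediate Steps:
$s{\left(b \right)} = - \frac{7}{2}$ ($s{\left(b \right)} = -4 + \frac{b + 0}{b + b} = -4 + \frac{b}{2 b} = -4 + b \frac{1}{2 b} = -4 + \frac{1}{2} = - \frac{7}{2}$)
$l{\left(K,Y \right)} = 0$ ($l{\left(K,Y \right)} = K 0 \left(- \frac{7}{2}\right) = 0 \left(- \frac{7}{2}\right) = 0$)
$a{\left(L \right)} = L^{2}$
$- a{\left(f{\left(l{\left(3,-3 \right)},5 \right)} \right)} = - \left(\sqrt{5 + 0}\right)^{2} = - \left(\sqrt{5}\right)^{2} = \left(-1\right) 5 = -5$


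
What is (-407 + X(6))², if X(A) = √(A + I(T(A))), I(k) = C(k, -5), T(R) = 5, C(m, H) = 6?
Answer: 165661 - 1628*√3 ≈ 1.6284e+5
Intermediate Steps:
I(k) = 6
X(A) = √(6 + A) (X(A) = √(A + 6) = √(6 + A))
(-407 + X(6))² = (-407 + √(6 + 6))² = (-407 + √12)² = (-407 + 2*√3)²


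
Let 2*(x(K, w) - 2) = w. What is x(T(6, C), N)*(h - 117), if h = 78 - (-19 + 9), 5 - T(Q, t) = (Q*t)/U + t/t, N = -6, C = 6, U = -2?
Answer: 29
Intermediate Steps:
T(Q, t) = 4 + Q*t/2 (T(Q, t) = 5 - ((Q*t)/(-2) + t/t) = 5 - ((Q*t)*(-½) + 1) = 5 - (-Q*t/2 + 1) = 5 - (1 - Q*t/2) = 5 + (-1 + Q*t/2) = 4 + Q*t/2)
x(K, w) = 2 + w/2
h = 88 (h = 78 - 1*(-10) = 78 + 10 = 88)
x(T(6, C), N)*(h - 117) = (2 + (½)*(-6))*(88 - 117) = (2 - 3)*(-29) = -1*(-29) = 29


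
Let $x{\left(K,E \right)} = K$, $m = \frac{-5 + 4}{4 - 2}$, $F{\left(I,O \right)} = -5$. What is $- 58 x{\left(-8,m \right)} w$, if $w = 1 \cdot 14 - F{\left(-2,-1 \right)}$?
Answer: $8816$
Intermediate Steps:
$m = - \frac{1}{2} \approx -0.5$
$w = 19$ ($w = 1 \cdot 14 - -5 = 14 + 5 = 19$)
$- 58 x{\left(-8,m \right)} w = \left(-58\right) \left(-8\right) 19 = 464 \cdot 19 = 8816$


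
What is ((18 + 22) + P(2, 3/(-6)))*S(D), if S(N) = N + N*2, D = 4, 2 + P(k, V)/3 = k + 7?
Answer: 732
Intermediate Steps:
P(k, V) = 15 + 3*k (P(k, V) = -6 + 3*(k + 7) = -6 + 3*(7 + k) = -6 + (21 + 3*k) = 15 + 3*k)
S(N) = 3*N (S(N) = N + 2*N = 3*N)
((18 + 22) + P(2, 3/(-6)))*S(D) = ((18 + 22) + (15 + 3*2))*(3*4) = (40 + (15 + 6))*12 = (40 + 21)*12 = 61*12 = 732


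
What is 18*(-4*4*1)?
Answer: -288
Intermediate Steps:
18*(-4*4*1) = 18*(-16*1) = 18*(-16) = -288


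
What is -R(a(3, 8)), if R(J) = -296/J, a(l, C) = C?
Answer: 37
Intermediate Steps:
-R(a(3, 8)) = -(-296)/8 = -1*(-37) = 37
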